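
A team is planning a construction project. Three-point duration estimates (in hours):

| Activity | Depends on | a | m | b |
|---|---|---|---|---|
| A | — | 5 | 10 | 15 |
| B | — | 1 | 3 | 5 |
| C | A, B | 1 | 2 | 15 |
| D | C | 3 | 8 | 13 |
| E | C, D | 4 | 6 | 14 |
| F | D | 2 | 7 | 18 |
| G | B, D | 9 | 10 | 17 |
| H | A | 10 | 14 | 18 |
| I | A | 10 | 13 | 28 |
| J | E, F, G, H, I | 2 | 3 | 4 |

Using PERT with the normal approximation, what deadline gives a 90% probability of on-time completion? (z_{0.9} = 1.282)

te_A = (5 + 4·10 + 15)/6 = 60/6 = 10; σ²_A = ((15−5)/6)² = 2.778
te_B = (1 + 4·3 + 5)/6 = 18/6 = 3; σ²_B = ((5−1)/6)² = 0.444
te_C = (1 + 4·2 + 15)/6 = 24/6 = 4; σ²_C = ((15−1)/6)² = 5.444
te_D = (3 + 4·8 + 13)/6 = 48/6 = 8; σ²_D = ((13−3)/6)² = 2.778
te_E = (4 + 4·6 + 14)/6 = 42/6 = 7; σ²_E = ((14−4)/6)² = 2.778
te_F = (2 + 4·7 + 18)/6 = 48/6 = 8; σ²_F = ((18−2)/6)² = 7.111
te_G = (9 + 4·10 + 17)/6 = 66/6 = 11; σ²_G = ((17−9)/6)² = 1.778
te_H = (10 + 4·14 + 18)/6 = 84/6 = 14; σ²_H = ((18−10)/6)² = 1.778
te_I = (10 + 4·13 + 28)/6 = 90/6 = 15; σ²_I = ((28−10)/6)² = 9.000
te_J = (2 + 4·3 + 4)/6 = 18/6 = 3; σ²_J = ((4−2)/6)² = 0.111

Forward pass:
ES_A = 0; EF_A = 10
ES_B = 0; EF_B = 3
ES_C = max(EF_A=10, EF_B=3) = 10; EF_C = 10+4 = 14
ES_D = 14; EF_D = 14+8 = 22
ES_E = max(EF_C=14, EF_D=22) = 22; EF_E = 22+7 = 29
ES_F = 22; EF_F = 22+8 = 30
ES_G = max(EF_B=3, EF_D=22) = 22; EF_G = 22+11 = 33
ES_H = 10; EF_H = 10+14 = 24
ES_I = 10; EF_I = 10+15 = 25
ES_J = max(EF_E=29, EF_F=30, EF_G=33, EF_H=24, EF_I=25) = 33; EF_J = 33+3 = 36
Expected project duration μ = 36 hours. Critical path: A → C → D → G → J.

Variance along critical path = 2.778 + 5.444 + 2.778 + 1.778 + 0.111 = 12.889; σ = 3.590 hours.
D = μ + z·σ = 36 + 1.282·3.590 = 40.6 hours

40.6 hours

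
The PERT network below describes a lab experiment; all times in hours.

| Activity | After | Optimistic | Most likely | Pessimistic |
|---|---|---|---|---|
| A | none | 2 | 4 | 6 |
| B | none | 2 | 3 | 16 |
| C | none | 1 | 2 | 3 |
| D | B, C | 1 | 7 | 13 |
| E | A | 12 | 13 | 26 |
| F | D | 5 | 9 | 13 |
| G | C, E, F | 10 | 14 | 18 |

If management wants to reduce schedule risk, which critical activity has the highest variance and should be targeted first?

B

te_A = (2 + 4·4 + 6)/6 = 24/6 = 4; σ²_A = ((6−2)/6)² = 0.444
te_B = (2 + 4·3 + 16)/6 = 30/6 = 5; σ²_B = ((16−2)/6)² = 5.444
te_C = (1 + 4·2 + 3)/6 = 12/6 = 2; σ²_C = ((3−1)/6)² = 0.111
te_D = (1 + 4·7 + 13)/6 = 42/6 = 7; σ²_D = ((13−1)/6)² = 4.000
te_E = (12 + 4·13 + 26)/6 = 90/6 = 15; σ²_E = ((26−12)/6)² = 5.444
te_F = (5 + 4·9 + 13)/6 = 54/6 = 9; σ²_F = ((13−5)/6)² = 1.778
te_G = (10 + 4·14 + 18)/6 = 84/6 = 14; σ²_G = ((18−10)/6)² = 1.778

Forward pass:
ES_A = 0; EF_A = 4
ES_B = 0; EF_B = 5
ES_C = 0; EF_C = 2
ES_D = max(EF_B=5, EF_C=2) = 5; EF_D = 5+7 = 12
ES_E = 4; EF_E = 4+15 = 19
ES_F = 12; EF_F = 12+9 = 21
ES_G = max(EF_C=2, EF_E=19, EF_F=21) = 21; EF_G = 21+14 = 35
Expected project duration μ = 35 hours. Critical path: B → D → F → G.

Variances on critical path: σ²_B=5.444, σ²_D=4.000, σ²_F=1.778, σ²_G=1.778.
Largest is σ²_B = 5.444.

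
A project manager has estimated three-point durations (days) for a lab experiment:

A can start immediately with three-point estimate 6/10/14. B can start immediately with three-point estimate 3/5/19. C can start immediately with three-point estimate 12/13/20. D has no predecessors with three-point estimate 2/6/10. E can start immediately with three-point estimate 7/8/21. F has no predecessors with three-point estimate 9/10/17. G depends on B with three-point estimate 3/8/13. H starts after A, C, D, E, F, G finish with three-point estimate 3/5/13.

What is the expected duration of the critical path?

21 days

te_A = (6 + 4·10 + 14)/6 = 60/6 = 10
te_B = (3 + 4·5 + 19)/6 = 42/6 = 7
te_C = (12 + 4·13 + 20)/6 = 84/6 = 14
te_D = (2 + 4·6 + 10)/6 = 36/6 = 6
te_E = (7 + 4·8 + 21)/6 = 60/6 = 10
te_F = (9 + 4·10 + 17)/6 = 66/6 = 11
te_G = (3 + 4·8 + 13)/6 = 48/6 = 8
te_H = (3 + 4·5 + 13)/6 = 36/6 = 6

Forward pass:
ES_A = 0; EF_A = 10
ES_B = 0; EF_B = 7
ES_C = 0; EF_C = 14
ES_D = 0; EF_D = 6
ES_E = 0; EF_E = 10
ES_F = 0; EF_F = 11
ES_G = 7; EF_G = 7+8 = 15
ES_H = max(EF_A=10, EF_C=14, EF_D=6, EF_E=10, EF_F=11, EF_G=15) = 15; EF_H = 15+6 = 21
Expected project duration μ = 21 days. Critical path: B → G → H.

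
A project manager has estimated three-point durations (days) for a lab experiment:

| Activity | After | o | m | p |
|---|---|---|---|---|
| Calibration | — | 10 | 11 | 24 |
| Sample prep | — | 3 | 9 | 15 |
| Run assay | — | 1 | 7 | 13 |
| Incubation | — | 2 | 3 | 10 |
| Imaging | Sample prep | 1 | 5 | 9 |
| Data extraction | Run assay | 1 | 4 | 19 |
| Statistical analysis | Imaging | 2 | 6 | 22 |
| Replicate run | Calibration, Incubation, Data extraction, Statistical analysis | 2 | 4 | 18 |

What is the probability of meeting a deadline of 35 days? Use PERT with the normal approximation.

te_Calibration = (10 + 4·11 + 24)/6 = 78/6 = 13; σ²_Calibration = ((24−10)/6)² = 5.444
te_Sample prep = (3 + 4·9 + 15)/6 = 54/6 = 9; σ²_Sample prep = ((15−3)/6)² = 4.000
te_Run assay = (1 + 4·7 + 13)/6 = 42/6 = 7; σ²_Run assay = ((13−1)/6)² = 4.000
te_Incubation = (2 + 4·3 + 10)/6 = 24/6 = 4; σ²_Incubation = ((10−2)/6)² = 1.778
te_Imaging = (1 + 4·5 + 9)/6 = 30/6 = 5; σ²_Imaging = ((9−1)/6)² = 1.778
te_Data extraction = (1 + 4·4 + 19)/6 = 36/6 = 6; σ²_Data extraction = ((19−1)/6)² = 9.000
te_Statistical analysis = (2 + 4·6 + 22)/6 = 48/6 = 8; σ²_Statistical analysis = ((22−2)/6)² = 11.111
te_Replicate run = (2 + 4·4 + 18)/6 = 36/6 = 6; σ²_Replicate run = ((18−2)/6)² = 7.111

Forward pass:
ES_Calibration = 0; EF_Calibration = 13
ES_Sample prep = 0; EF_Sample prep = 9
ES_Run assay = 0; EF_Run assay = 7
ES_Incubation = 0; EF_Incubation = 4
ES_Imaging = 9; EF_Imaging = 9+5 = 14
ES_Data extraction = 7; EF_Data extraction = 7+6 = 13
ES_Statistical analysis = 14; EF_Statistical analysis = 14+8 = 22
ES_Replicate run = max(EF_Calibration=13, EF_Incubation=4, EF_Data extraction=13, EF_Statistical analysis=22) = 22; EF_Replicate run = 22+6 = 28
Expected project duration μ = 28 days. Critical path: Sample prep → Imaging → Statistical analysis → Replicate run.

Variance along critical path = 4.000 + 1.778 + 11.111 + 7.111 = 24.000; σ = √24.000 = 4.899 days.
Z = (35 − 28) / 4.899 = 1.429
P(T ≤ 35) = Φ(1.429) ≈ 0.923

0.923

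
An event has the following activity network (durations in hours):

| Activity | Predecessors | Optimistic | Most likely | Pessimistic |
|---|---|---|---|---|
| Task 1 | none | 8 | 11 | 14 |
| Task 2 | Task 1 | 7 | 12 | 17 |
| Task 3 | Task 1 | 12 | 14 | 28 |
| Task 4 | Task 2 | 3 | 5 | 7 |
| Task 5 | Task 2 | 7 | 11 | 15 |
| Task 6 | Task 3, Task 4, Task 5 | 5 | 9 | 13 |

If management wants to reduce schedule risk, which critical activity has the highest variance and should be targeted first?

te_Task 1 = (8 + 4·11 + 14)/6 = 66/6 = 11; σ²_Task 1 = ((14−8)/6)² = 1.000
te_Task 2 = (7 + 4·12 + 17)/6 = 72/6 = 12; σ²_Task 2 = ((17−7)/6)² = 2.778
te_Task 3 = (12 + 4·14 + 28)/6 = 96/6 = 16; σ²_Task 3 = ((28−12)/6)² = 7.111
te_Task 4 = (3 + 4·5 + 7)/6 = 30/6 = 5; σ²_Task 4 = ((7−3)/6)² = 0.444
te_Task 5 = (7 + 4·11 + 15)/6 = 66/6 = 11; σ²_Task 5 = ((15−7)/6)² = 1.778
te_Task 6 = (5 + 4·9 + 13)/6 = 54/6 = 9; σ²_Task 6 = ((13−5)/6)² = 1.778

Forward pass:
ES_Task 1 = 0; EF_Task 1 = 11
ES_Task 2 = 11; EF_Task 2 = 11+12 = 23
ES_Task 3 = 11; EF_Task 3 = 11+16 = 27
ES_Task 4 = 23; EF_Task 4 = 23+5 = 28
ES_Task 5 = 23; EF_Task 5 = 23+11 = 34
ES_Task 6 = max(EF_Task 3=27, EF_Task 4=28, EF_Task 5=34) = 34; EF_Task 6 = 34+9 = 43
Expected project duration μ = 43 hours. Critical path: Task 1 → Task 2 → Task 5 → Task 6.

Variances on critical path: σ²_Task 1=1.000, σ²_Task 2=2.778, σ²_Task 5=1.778, σ²_Task 6=1.778.
Largest is σ²_Task 2 = 2.778.

Task 2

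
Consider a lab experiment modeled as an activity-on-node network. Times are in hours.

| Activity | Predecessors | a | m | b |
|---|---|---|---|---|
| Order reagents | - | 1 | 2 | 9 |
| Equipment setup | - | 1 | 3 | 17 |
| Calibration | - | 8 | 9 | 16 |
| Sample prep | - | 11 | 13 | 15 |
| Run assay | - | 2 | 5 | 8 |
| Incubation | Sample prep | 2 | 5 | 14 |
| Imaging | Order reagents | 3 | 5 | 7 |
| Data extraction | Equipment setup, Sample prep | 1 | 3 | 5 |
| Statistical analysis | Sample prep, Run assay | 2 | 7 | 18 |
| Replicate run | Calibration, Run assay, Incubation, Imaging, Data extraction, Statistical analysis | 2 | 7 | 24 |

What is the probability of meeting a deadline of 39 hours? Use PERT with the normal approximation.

te_Order reagents = (1 + 4·2 + 9)/6 = 18/6 = 3; σ²_Order reagents = ((9−1)/6)² = 1.778
te_Equipment setup = (1 + 4·3 + 17)/6 = 30/6 = 5; σ²_Equipment setup = ((17−1)/6)² = 7.111
te_Calibration = (8 + 4·9 + 16)/6 = 60/6 = 10; σ²_Calibration = ((16−8)/6)² = 1.778
te_Sample prep = (11 + 4·13 + 15)/6 = 78/6 = 13; σ²_Sample prep = ((15−11)/6)² = 0.444
te_Run assay = (2 + 4·5 + 8)/6 = 30/6 = 5; σ²_Run assay = ((8−2)/6)² = 1.000
te_Incubation = (2 + 4·5 + 14)/6 = 36/6 = 6; σ²_Incubation = ((14−2)/6)² = 4.000
te_Imaging = (3 + 4·5 + 7)/6 = 30/6 = 5; σ²_Imaging = ((7−3)/6)² = 0.444
te_Data extraction = (1 + 4·3 + 5)/6 = 18/6 = 3; σ²_Data extraction = ((5−1)/6)² = 0.444
te_Statistical analysis = (2 + 4·7 + 18)/6 = 48/6 = 8; σ²_Statistical analysis = ((18−2)/6)² = 7.111
te_Replicate run = (2 + 4·7 + 24)/6 = 54/6 = 9; σ²_Replicate run = ((24−2)/6)² = 13.444

Forward pass:
ES_Order reagents = 0; EF_Order reagents = 3
ES_Equipment setup = 0; EF_Equipment setup = 5
ES_Calibration = 0; EF_Calibration = 10
ES_Sample prep = 0; EF_Sample prep = 13
ES_Run assay = 0; EF_Run assay = 5
ES_Incubation = 13; EF_Incubation = 13+6 = 19
ES_Imaging = 3; EF_Imaging = 3+5 = 8
ES_Data extraction = max(EF_Equipment setup=5, EF_Sample prep=13) = 13; EF_Data extraction = 13+3 = 16
ES_Statistical analysis = max(EF_Sample prep=13, EF_Run assay=5) = 13; EF_Statistical analysis = 13+8 = 21
ES_Replicate run = max(EF_Calibration=10, EF_Run assay=5, EF_Incubation=19, EF_Imaging=8, EF_Data extraction=16, EF_Statistical analysis=21) = 21; EF_Replicate run = 21+9 = 30
Expected project duration μ = 30 hours. Critical path: Sample prep → Statistical analysis → Replicate run.

Variance along critical path = 0.444 + 7.111 + 13.444 = 21.000; σ = √21.000 = 4.583 hours.
Z = (39 − 30) / 4.583 = 1.964
P(T ≤ 39) = Φ(1.964) ≈ 0.975

0.975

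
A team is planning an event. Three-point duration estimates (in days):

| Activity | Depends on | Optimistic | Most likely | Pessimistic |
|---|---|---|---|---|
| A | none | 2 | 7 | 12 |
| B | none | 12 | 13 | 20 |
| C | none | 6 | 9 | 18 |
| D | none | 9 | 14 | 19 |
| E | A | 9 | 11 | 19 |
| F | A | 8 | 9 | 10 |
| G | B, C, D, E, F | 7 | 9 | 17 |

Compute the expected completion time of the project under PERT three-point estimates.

te_A = (2 + 4·7 + 12)/6 = 42/6 = 7
te_B = (12 + 4·13 + 20)/6 = 84/6 = 14
te_C = (6 + 4·9 + 18)/6 = 60/6 = 10
te_D = (9 + 4·14 + 19)/6 = 84/6 = 14
te_E = (9 + 4·11 + 19)/6 = 72/6 = 12
te_F = (8 + 4·9 + 10)/6 = 54/6 = 9
te_G = (7 + 4·9 + 17)/6 = 60/6 = 10

Forward pass:
ES_A = 0; EF_A = 7
ES_B = 0; EF_B = 14
ES_C = 0; EF_C = 10
ES_D = 0; EF_D = 14
ES_E = 7; EF_E = 7+12 = 19
ES_F = 7; EF_F = 7+9 = 16
ES_G = max(EF_B=14, EF_C=10, EF_D=14, EF_E=19, EF_F=16) = 19; EF_G = 19+10 = 29
Expected project duration μ = 29 days. Critical path: A → E → G.

29 days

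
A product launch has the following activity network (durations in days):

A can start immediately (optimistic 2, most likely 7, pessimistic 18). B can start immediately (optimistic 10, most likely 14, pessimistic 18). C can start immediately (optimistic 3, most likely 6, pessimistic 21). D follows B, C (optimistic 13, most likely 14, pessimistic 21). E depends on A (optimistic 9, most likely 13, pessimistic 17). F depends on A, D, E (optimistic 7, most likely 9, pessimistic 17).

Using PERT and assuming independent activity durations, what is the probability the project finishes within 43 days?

te_A = (2 + 4·7 + 18)/6 = 48/6 = 8; σ²_A = ((18−2)/6)² = 7.111
te_B = (10 + 4·14 + 18)/6 = 84/6 = 14; σ²_B = ((18−10)/6)² = 1.778
te_C = (3 + 4·6 + 21)/6 = 48/6 = 8; σ²_C = ((21−3)/6)² = 9.000
te_D = (13 + 4·14 + 21)/6 = 90/6 = 15; σ²_D = ((21−13)/6)² = 1.778
te_E = (9 + 4·13 + 17)/6 = 78/6 = 13; σ²_E = ((17−9)/6)² = 1.778
te_F = (7 + 4·9 + 17)/6 = 60/6 = 10; σ²_F = ((17−7)/6)² = 2.778

Forward pass:
ES_A = 0; EF_A = 8
ES_B = 0; EF_B = 14
ES_C = 0; EF_C = 8
ES_D = max(EF_B=14, EF_C=8) = 14; EF_D = 14+15 = 29
ES_E = 8; EF_E = 8+13 = 21
ES_F = max(EF_A=8, EF_D=29, EF_E=21) = 29; EF_F = 29+10 = 39
Expected project duration μ = 39 days. Critical path: B → D → F.

Variance along critical path = 1.778 + 1.778 + 2.778 = 6.333; σ = √6.333 = 2.517 days.
Z = (43 − 39) / 2.517 = 1.589
P(T ≤ 43) = Φ(1.589) ≈ 0.944

0.944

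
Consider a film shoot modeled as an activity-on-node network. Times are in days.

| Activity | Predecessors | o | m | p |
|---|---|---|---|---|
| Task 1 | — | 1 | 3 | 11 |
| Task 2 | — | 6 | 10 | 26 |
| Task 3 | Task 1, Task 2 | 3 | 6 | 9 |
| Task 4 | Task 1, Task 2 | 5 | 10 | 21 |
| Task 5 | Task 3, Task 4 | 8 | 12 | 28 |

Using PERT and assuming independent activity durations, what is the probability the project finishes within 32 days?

te_Task 1 = (1 + 4·3 + 11)/6 = 24/6 = 4; σ²_Task 1 = ((11−1)/6)² = 2.778
te_Task 2 = (6 + 4·10 + 26)/6 = 72/6 = 12; σ²_Task 2 = ((26−6)/6)² = 11.111
te_Task 3 = (3 + 4·6 + 9)/6 = 36/6 = 6; σ²_Task 3 = ((9−3)/6)² = 1.000
te_Task 4 = (5 + 4·10 + 21)/6 = 66/6 = 11; σ²_Task 4 = ((21−5)/6)² = 7.111
te_Task 5 = (8 + 4·12 + 28)/6 = 84/6 = 14; σ²_Task 5 = ((28−8)/6)² = 11.111

Forward pass:
ES_Task 1 = 0; EF_Task 1 = 4
ES_Task 2 = 0; EF_Task 2 = 12
ES_Task 3 = max(EF_Task 1=4, EF_Task 2=12) = 12; EF_Task 3 = 12+6 = 18
ES_Task 4 = max(EF_Task 1=4, EF_Task 2=12) = 12; EF_Task 4 = 12+11 = 23
ES_Task 5 = max(EF_Task 3=18, EF_Task 4=23) = 23; EF_Task 5 = 23+14 = 37
Expected project duration μ = 37 days. Critical path: Task 2 → Task 4 → Task 5.

Variance along critical path = 11.111 + 7.111 + 11.111 = 29.333; σ = √29.333 = 5.416 days.
Z = (32 − 37) / 5.416 = -0.923
P(T ≤ 32) = Φ(-0.923) ≈ 0.178

0.178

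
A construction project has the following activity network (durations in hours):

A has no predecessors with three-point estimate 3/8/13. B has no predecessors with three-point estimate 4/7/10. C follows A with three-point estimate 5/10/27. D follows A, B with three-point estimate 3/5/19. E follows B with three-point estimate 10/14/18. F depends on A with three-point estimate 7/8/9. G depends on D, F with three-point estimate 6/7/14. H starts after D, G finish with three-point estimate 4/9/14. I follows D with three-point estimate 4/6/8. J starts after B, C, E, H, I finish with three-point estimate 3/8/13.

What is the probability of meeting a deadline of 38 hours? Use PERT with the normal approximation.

0.174

te_A = (3 + 4·8 + 13)/6 = 48/6 = 8; σ²_A = ((13−3)/6)² = 2.778
te_B = (4 + 4·7 + 10)/6 = 42/6 = 7; σ²_B = ((10−4)/6)² = 1.000
te_C = (5 + 4·10 + 27)/6 = 72/6 = 12; σ²_C = ((27−5)/6)² = 13.444
te_D = (3 + 4·5 + 19)/6 = 42/6 = 7; σ²_D = ((19−3)/6)² = 7.111
te_E = (10 + 4·14 + 18)/6 = 84/6 = 14; σ²_E = ((18−10)/6)² = 1.778
te_F = (7 + 4·8 + 9)/6 = 48/6 = 8; σ²_F = ((9−7)/6)² = 0.111
te_G = (6 + 4·7 + 14)/6 = 48/6 = 8; σ²_G = ((14−6)/6)² = 1.778
te_H = (4 + 4·9 + 14)/6 = 54/6 = 9; σ²_H = ((14−4)/6)² = 2.778
te_I = (4 + 4·6 + 8)/6 = 36/6 = 6; σ²_I = ((8−4)/6)² = 0.444
te_J = (3 + 4·8 + 13)/6 = 48/6 = 8; σ²_J = ((13−3)/6)² = 2.778

Forward pass:
ES_A = 0; EF_A = 8
ES_B = 0; EF_B = 7
ES_C = 8; EF_C = 8+12 = 20
ES_D = max(EF_A=8, EF_B=7) = 8; EF_D = 8+7 = 15
ES_E = 7; EF_E = 7+14 = 21
ES_F = 8; EF_F = 8+8 = 16
ES_G = max(EF_D=15, EF_F=16) = 16; EF_G = 16+8 = 24
ES_H = max(EF_D=15, EF_G=24) = 24; EF_H = 24+9 = 33
ES_I = 15; EF_I = 15+6 = 21
ES_J = max(EF_B=7, EF_C=20, EF_E=21, EF_H=33, EF_I=21) = 33; EF_J = 33+8 = 41
Expected project duration μ = 41 hours. Critical path: A → F → G → H → J.

Variance along critical path = 2.778 + 0.111 + 1.778 + 2.778 + 2.778 = 10.222; σ = √10.222 = 3.197 hours.
Z = (38 − 41) / 3.197 = -0.938
P(T ≤ 38) = Φ(-0.938) ≈ 0.174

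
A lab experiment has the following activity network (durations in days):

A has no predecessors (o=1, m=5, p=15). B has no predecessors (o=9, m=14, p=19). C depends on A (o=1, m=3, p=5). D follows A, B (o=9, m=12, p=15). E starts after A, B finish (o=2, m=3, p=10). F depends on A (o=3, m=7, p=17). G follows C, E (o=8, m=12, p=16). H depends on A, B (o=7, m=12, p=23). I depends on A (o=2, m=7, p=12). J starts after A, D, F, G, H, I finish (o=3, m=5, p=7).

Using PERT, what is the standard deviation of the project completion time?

te_A = (1 + 4·5 + 15)/6 = 36/6 = 6; σ²_A = ((15−1)/6)² = 5.444
te_B = (9 + 4·14 + 19)/6 = 84/6 = 14; σ²_B = ((19−9)/6)² = 2.778
te_C = (1 + 4·3 + 5)/6 = 18/6 = 3; σ²_C = ((5−1)/6)² = 0.444
te_D = (9 + 4·12 + 15)/6 = 72/6 = 12; σ²_D = ((15−9)/6)² = 1.000
te_E = (2 + 4·3 + 10)/6 = 24/6 = 4; σ²_E = ((10−2)/6)² = 1.778
te_F = (3 + 4·7 + 17)/6 = 48/6 = 8; σ²_F = ((17−3)/6)² = 5.444
te_G = (8 + 4·12 + 16)/6 = 72/6 = 12; σ²_G = ((16−8)/6)² = 1.778
te_H = (7 + 4·12 + 23)/6 = 78/6 = 13; σ²_H = ((23−7)/6)² = 7.111
te_I = (2 + 4·7 + 12)/6 = 42/6 = 7; σ²_I = ((12−2)/6)² = 2.778
te_J = (3 + 4·5 + 7)/6 = 30/6 = 5; σ²_J = ((7−3)/6)² = 0.444

Forward pass:
ES_A = 0; EF_A = 6
ES_B = 0; EF_B = 14
ES_C = 6; EF_C = 6+3 = 9
ES_D = max(EF_A=6, EF_B=14) = 14; EF_D = 14+12 = 26
ES_E = max(EF_A=6, EF_B=14) = 14; EF_E = 14+4 = 18
ES_F = 6; EF_F = 6+8 = 14
ES_G = max(EF_C=9, EF_E=18) = 18; EF_G = 18+12 = 30
ES_H = max(EF_A=6, EF_B=14) = 14; EF_H = 14+13 = 27
ES_I = 6; EF_I = 6+7 = 13
ES_J = max(EF_A=6, EF_D=26, EF_F=14, EF_G=30, EF_H=27, EF_I=13) = 30; EF_J = 30+5 = 35
Expected project duration μ = 35 days. Critical path: B → E → G → J.

Variance along critical path = 2.778 + 1.778 + 1.778 + 0.444 = 6.778
σ = √6.778 = 2.603 days

2.60 days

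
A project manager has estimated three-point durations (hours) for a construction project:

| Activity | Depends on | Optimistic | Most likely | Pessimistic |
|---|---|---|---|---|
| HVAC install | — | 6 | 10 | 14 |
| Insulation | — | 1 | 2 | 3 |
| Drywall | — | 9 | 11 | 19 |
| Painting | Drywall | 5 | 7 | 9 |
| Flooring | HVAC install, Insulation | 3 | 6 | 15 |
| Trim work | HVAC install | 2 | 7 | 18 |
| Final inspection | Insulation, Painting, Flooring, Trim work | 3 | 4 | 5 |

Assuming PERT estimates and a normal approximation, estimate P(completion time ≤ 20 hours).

0.050

te_HVAC install = (6 + 4·10 + 14)/6 = 60/6 = 10; σ²_HVAC install = ((14−6)/6)² = 1.778
te_Insulation = (1 + 4·2 + 3)/6 = 12/6 = 2; σ²_Insulation = ((3−1)/6)² = 0.111
te_Drywall = (9 + 4·11 + 19)/6 = 72/6 = 12; σ²_Drywall = ((19−9)/6)² = 2.778
te_Painting = (5 + 4·7 + 9)/6 = 42/6 = 7; σ²_Painting = ((9−5)/6)² = 0.444
te_Flooring = (3 + 4·6 + 15)/6 = 42/6 = 7; σ²_Flooring = ((15−3)/6)² = 4.000
te_Trim work = (2 + 4·7 + 18)/6 = 48/6 = 8; σ²_Trim work = ((18−2)/6)² = 7.111
te_Final inspection = (3 + 4·4 + 5)/6 = 24/6 = 4; σ²_Final inspection = ((5−3)/6)² = 0.111

Forward pass:
ES_HVAC install = 0; EF_HVAC install = 10
ES_Insulation = 0; EF_Insulation = 2
ES_Drywall = 0; EF_Drywall = 12
ES_Painting = 12; EF_Painting = 12+7 = 19
ES_Flooring = max(EF_HVAC install=10, EF_Insulation=2) = 10; EF_Flooring = 10+7 = 17
ES_Trim work = 10; EF_Trim work = 10+8 = 18
ES_Final inspection = max(EF_Insulation=2, EF_Painting=19, EF_Flooring=17, EF_Trim work=18) = 19; EF_Final inspection = 19+4 = 23
Expected project duration μ = 23 hours. Critical path: Drywall → Painting → Final inspection.

Variance along critical path = 2.778 + 0.444 + 0.111 = 3.333; σ = √3.333 = 1.826 hours.
Z = (20 − 23) / 1.826 = -1.643
P(T ≤ 20) = Φ(-1.643) ≈ 0.050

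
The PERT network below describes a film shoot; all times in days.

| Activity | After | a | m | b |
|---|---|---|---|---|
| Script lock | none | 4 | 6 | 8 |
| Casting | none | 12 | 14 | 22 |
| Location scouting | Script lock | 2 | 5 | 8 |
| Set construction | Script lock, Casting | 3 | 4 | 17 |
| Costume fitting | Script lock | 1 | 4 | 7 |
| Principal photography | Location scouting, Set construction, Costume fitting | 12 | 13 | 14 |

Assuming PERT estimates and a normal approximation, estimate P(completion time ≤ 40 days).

te_Script lock = (4 + 4·6 + 8)/6 = 36/6 = 6; σ²_Script lock = ((8−4)/6)² = 0.444
te_Casting = (12 + 4·14 + 22)/6 = 90/6 = 15; σ²_Casting = ((22−12)/6)² = 2.778
te_Location scouting = (2 + 4·5 + 8)/6 = 30/6 = 5; σ²_Location scouting = ((8−2)/6)² = 1.000
te_Set construction = (3 + 4·4 + 17)/6 = 36/6 = 6; σ²_Set construction = ((17−3)/6)² = 5.444
te_Costume fitting = (1 + 4·4 + 7)/6 = 24/6 = 4; σ²_Costume fitting = ((7−1)/6)² = 1.000
te_Principal photography = (12 + 4·13 + 14)/6 = 78/6 = 13; σ²_Principal photography = ((14−12)/6)² = 0.111

Forward pass:
ES_Script lock = 0; EF_Script lock = 6
ES_Casting = 0; EF_Casting = 15
ES_Location scouting = 6; EF_Location scouting = 6+5 = 11
ES_Set construction = max(EF_Script lock=6, EF_Casting=15) = 15; EF_Set construction = 15+6 = 21
ES_Costume fitting = 6; EF_Costume fitting = 6+4 = 10
ES_Principal photography = max(EF_Location scouting=11, EF_Set construction=21, EF_Costume fitting=10) = 21; EF_Principal photography = 21+13 = 34
Expected project duration μ = 34 days. Critical path: Casting → Set construction → Principal photography.

Variance along critical path = 2.778 + 5.444 + 0.111 = 8.333; σ = √8.333 = 2.887 days.
Z = (40 − 34) / 2.887 = 2.078
P(T ≤ 40) = Φ(2.078) ≈ 0.981

0.981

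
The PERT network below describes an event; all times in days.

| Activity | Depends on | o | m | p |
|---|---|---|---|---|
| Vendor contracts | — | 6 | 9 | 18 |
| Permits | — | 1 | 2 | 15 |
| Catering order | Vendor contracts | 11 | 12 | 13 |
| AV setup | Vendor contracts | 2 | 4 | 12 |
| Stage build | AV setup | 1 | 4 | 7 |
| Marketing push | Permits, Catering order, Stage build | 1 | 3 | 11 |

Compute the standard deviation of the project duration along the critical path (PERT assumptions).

te_Vendor contracts = (6 + 4·9 + 18)/6 = 60/6 = 10; σ²_Vendor contracts = ((18−6)/6)² = 4.000
te_Permits = (1 + 4·2 + 15)/6 = 24/6 = 4; σ²_Permits = ((15−1)/6)² = 5.444
te_Catering order = (11 + 4·12 + 13)/6 = 72/6 = 12; σ²_Catering order = ((13−11)/6)² = 0.111
te_AV setup = (2 + 4·4 + 12)/6 = 30/6 = 5; σ²_AV setup = ((12−2)/6)² = 2.778
te_Stage build = (1 + 4·4 + 7)/6 = 24/6 = 4; σ²_Stage build = ((7−1)/6)² = 1.000
te_Marketing push = (1 + 4·3 + 11)/6 = 24/6 = 4; σ²_Marketing push = ((11−1)/6)² = 2.778

Forward pass:
ES_Vendor contracts = 0; EF_Vendor contracts = 10
ES_Permits = 0; EF_Permits = 4
ES_Catering order = 10; EF_Catering order = 10+12 = 22
ES_AV setup = 10; EF_AV setup = 10+5 = 15
ES_Stage build = 15; EF_Stage build = 15+4 = 19
ES_Marketing push = max(EF_Permits=4, EF_Catering order=22, EF_Stage build=19) = 22; EF_Marketing push = 22+4 = 26
Expected project duration μ = 26 days. Critical path: Vendor contracts → Catering order → Marketing push.

Variance along critical path = 4.000 + 0.111 + 2.778 = 6.889
σ = √6.889 = 2.625 days

2.62 days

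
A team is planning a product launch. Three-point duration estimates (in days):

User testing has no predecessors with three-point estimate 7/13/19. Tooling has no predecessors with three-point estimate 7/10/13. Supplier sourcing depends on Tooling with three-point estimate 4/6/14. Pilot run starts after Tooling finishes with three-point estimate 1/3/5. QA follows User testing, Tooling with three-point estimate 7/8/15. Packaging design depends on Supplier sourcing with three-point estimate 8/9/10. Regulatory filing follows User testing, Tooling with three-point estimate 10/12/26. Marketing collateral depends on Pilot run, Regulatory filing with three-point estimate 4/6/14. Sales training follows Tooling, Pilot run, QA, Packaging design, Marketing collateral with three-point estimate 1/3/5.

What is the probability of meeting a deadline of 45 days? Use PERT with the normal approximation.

0.983

te_User testing = (7 + 4·13 + 19)/6 = 78/6 = 13; σ²_User testing = ((19−7)/6)² = 4.000
te_Tooling = (7 + 4·10 + 13)/6 = 60/6 = 10; σ²_Tooling = ((13−7)/6)² = 1.000
te_Supplier sourcing = (4 + 4·6 + 14)/6 = 42/6 = 7; σ²_Supplier sourcing = ((14−4)/6)² = 2.778
te_Pilot run = (1 + 4·3 + 5)/6 = 18/6 = 3; σ²_Pilot run = ((5−1)/6)² = 0.444
te_QA = (7 + 4·8 + 15)/6 = 54/6 = 9; σ²_QA = ((15−7)/6)² = 1.778
te_Packaging design = (8 + 4·9 + 10)/6 = 54/6 = 9; σ²_Packaging design = ((10−8)/6)² = 0.111
te_Regulatory filing = (10 + 4·12 + 26)/6 = 84/6 = 14; σ²_Regulatory filing = ((26−10)/6)² = 7.111
te_Marketing collateral = (4 + 4·6 + 14)/6 = 42/6 = 7; σ²_Marketing collateral = ((14−4)/6)² = 2.778
te_Sales training = (1 + 4·3 + 5)/6 = 18/6 = 3; σ²_Sales training = ((5−1)/6)² = 0.444

Forward pass:
ES_User testing = 0; EF_User testing = 13
ES_Tooling = 0; EF_Tooling = 10
ES_Supplier sourcing = 10; EF_Supplier sourcing = 10+7 = 17
ES_Pilot run = 10; EF_Pilot run = 10+3 = 13
ES_QA = max(EF_User testing=13, EF_Tooling=10) = 13; EF_QA = 13+9 = 22
ES_Packaging design = 17; EF_Packaging design = 17+9 = 26
ES_Regulatory filing = max(EF_User testing=13, EF_Tooling=10) = 13; EF_Regulatory filing = 13+14 = 27
ES_Marketing collateral = max(EF_Pilot run=13, EF_Regulatory filing=27) = 27; EF_Marketing collateral = 27+7 = 34
ES_Sales training = max(EF_Tooling=10, EF_Pilot run=13, EF_QA=22, EF_Packaging design=26, EF_Marketing collateral=34) = 34; EF_Sales training = 34+3 = 37
Expected project duration μ = 37 days. Critical path: User testing → Regulatory filing → Marketing collateral → Sales training.

Variance along critical path = 4.000 + 7.111 + 2.778 + 0.444 = 14.333; σ = √14.333 = 3.786 days.
Z = (45 − 37) / 3.786 = 2.113
P(T ≤ 45) = Φ(2.113) ≈ 0.983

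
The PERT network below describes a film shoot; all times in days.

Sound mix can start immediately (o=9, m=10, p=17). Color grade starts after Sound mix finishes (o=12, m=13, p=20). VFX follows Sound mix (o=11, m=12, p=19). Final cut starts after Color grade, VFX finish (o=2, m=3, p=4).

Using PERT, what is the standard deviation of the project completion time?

1.91 days

te_Sound mix = (9 + 4·10 + 17)/6 = 66/6 = 11; σ²_Sound mix = ((17−9)/6)² = 1.778
te_Color grade = (12 + 4·13 + 20)/6 = 84/6 = 14; σ²_Color grade = ((20−12)/6)² = 1.778
te_VFX = (11 + 4·12 + 19)/6 = 78/6 = 13; σ²_VFX = ((19−11)/6)² = 1.778
te_Final cut = (2 + 4·3 + 4)/6 = 18/6 = 3; σ²_Final cut = ((4−2)/6)² = 0.111

Forward pass:
ES_Sound mix = 0; EF_Sound mix = 11
ES_Color grade = 11; EF_Color grade = 11+14 = 25
ES_VFX = 11; EF_VFX = 11+13 = 24
ES_Final cut = max(EF_Color grade=25, EF_VFX=24) = 25; EF_Final cut = 25+3 = 28
Expected project duration μ = 28 days. Critical path: Sound mix → Color grade → Final cut.

Variance along critical path = 1.778 + 1.778 + 0.111 = 3.667
σ = √3.667 = 1.915 days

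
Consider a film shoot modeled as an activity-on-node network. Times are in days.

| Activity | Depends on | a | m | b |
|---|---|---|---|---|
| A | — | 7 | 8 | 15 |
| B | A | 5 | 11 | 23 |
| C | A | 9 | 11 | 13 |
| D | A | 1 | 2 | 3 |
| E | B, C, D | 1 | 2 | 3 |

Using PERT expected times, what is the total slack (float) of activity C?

1 days

te_A = (7 + 4·8 + 15)/6 = 54/6 = 9
te_B = (5 + 4·11 + 23)/6 = 72/6 = 12
te_C = (9 + 4·11 + 13)/6 = 66/6 = 11
te_D = (1 + 4·2 + 3)/6 = 12/6 = 2
te_E = (1 + 4·2 + 3)/6 = 12/6 = 2

Forward pass:
ES_A = 0; EF_A = 9
ES_B = 9; EF_B = 9+12 = 21
ES_C = 9; EF_C = 9+11 = 20
ES_D = 9; EF_D = 9+2 = 11
ES_E = max(EF_B=21, EF_C=20, EF_D=11) = 21; EF_E = 21+2 = 23
Expected project duration μ = 23 days. Critical path: A → B → E.

Backward pass:
LF_E = 23; LS_E = 23−2 = 21
LF_D = LS_E = 21; LS_D = 21−2 = 19
LF_C = LS_E = 21; LS_C = 21−11 = 10
LF_B = LS_E = 21; LS_B = 21−12 = 9
LF_A = min(LS_B=9, LS_C=10, LS_D=19) = 9; LS_A = 9−9 = 0
Slack_C = LS_C − ES_C = 10 − 9 = 1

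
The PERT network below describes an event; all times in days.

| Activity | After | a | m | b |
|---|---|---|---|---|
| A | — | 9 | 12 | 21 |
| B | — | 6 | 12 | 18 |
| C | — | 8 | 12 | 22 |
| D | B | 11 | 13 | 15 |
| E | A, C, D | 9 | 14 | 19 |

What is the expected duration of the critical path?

te_A = (9 + 4·12 + 21)/6 = 78/6 = 13
te_B = (6 + 4·12 + 18)/6 = 72/6 = 12
te_C = (8 + 4·12 + 22)/6 = 78/6 = 13
te_D = (11 + 4·13 + 15)/6 = 78/6 = 13
te_E = (9 + 4·14 + 19)/6 = 84/6 = 14

Forward pass:
ES_A = 0; EF_A = 13
ES_B = 0; EF_B = 12
ES_C = 0; EF_C = 13
ES_D = 12; EF_D = 12+13 = 25
ES_E = max(EF_A=13, EF_C=13, EF_D=25) = 25; EF_E = 25+14 = 39
Expected project duration μ = 39 days. Critical path: B → D → E.

39 days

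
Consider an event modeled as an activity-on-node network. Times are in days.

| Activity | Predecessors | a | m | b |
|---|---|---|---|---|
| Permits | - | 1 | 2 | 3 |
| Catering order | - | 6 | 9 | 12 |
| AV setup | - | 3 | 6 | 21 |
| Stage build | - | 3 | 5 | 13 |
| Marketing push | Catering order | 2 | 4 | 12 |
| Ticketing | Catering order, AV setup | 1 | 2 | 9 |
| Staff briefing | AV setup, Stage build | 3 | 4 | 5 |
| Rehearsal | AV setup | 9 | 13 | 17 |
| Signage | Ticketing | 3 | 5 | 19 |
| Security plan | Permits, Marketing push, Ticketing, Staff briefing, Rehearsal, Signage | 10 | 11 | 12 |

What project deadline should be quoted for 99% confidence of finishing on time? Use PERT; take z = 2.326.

39.7 days

te_Permits = (1 + 4·2 + 3)/6 = 12/6 = 2; σ²_Permits = ((3−1)/6)² = 0.111
te_Catering order = (6 + 4·9 + 12)/6 = 54/6 = 9; σ²_Catering order = ((12−6)/6)² = 1.000
te_AV setup = (3 + 4·6 + 21)/6 = 48/6 = 8; σ²_AV setup = ((21−3)/6)² = 9.000
te_Stage build = (3 + 4·5 + 13)/6 = 36/6 = 6; σ²_Stage build = ((13−3)/6)² = 2.778
te_Marketing push = (2 + 4·4 + 12)/6 = 30/6 = 5; σ²_Marketing push = ((12−2)/6)² = 2.778
te_Ticketing = (1 + 4·2 + 9)/6 = 18/6 = 3; σ²_Ticketing = ((9−1)/6)² = 1.778
te_Staff briefing = (3 + 4·4 + 5)/6 = 24/6 = 4; σ²_Staff briefing = ((5−3)/6)² = 0.111
te_Rehearsal = (9 + 4·13 + 17)/6 = 78/6 = 13; σ²_Rehearsal = ((17−9)/6)² = 1.778
te_Signage = (3 + 4·5 + 19)/6 = 42/6 = 7; σ²_Signage = ((19−3)/6)² = 7.111
te_Security plan = (10 + 4·11 + 12)/6 = 66/6 = 11; σ²_Security plan = ((12−10)/6)² = 0.111

Forward pass:
ES_Permits = 0; EF_Permits = 2
ES_Catering order = 0; EF_Catering order = 9
ES_AV setup = 0; EF_AV setup = 8
ES_Stage build = 0; EF_Stage build = 6
ES_Marketing push = 9; EF_Marketing push = 9+5 = 14
ES_Ticketing = max(EF_Catering order=9, EF_AV setup=8) = 9; EF_Ticketing = 9+3 = 12
ES_Staff briefing = max(EF_AV setup=8, EF_Stage build=6) = 8; EF_Staff briefing = 8+4 = 12
ES_Rehearsal = 8; EF_Rehearsal = 8+13 = 21
ES_Signage = 12; EF_Signage = 12+7 = 19
ES_Security plan = max(EF_Permits=2, EF_Marketing push=14, EF_Ticketing=12, EF_Staff briefing=12, EF_Rehearsal=21, EF_Signage=19) = 21; EF_Security plan = 21+11 = 32
Expected project duration μ = 32 days. Critical path: AV setup → Rehearsal → Security plan.

Variance along critical path = 9.000 + 1.778 + 0.111 = 10.889; σ = 3.300 days.
D = μ + z·σ = 32 + 2.326·3.300 = 39.7 days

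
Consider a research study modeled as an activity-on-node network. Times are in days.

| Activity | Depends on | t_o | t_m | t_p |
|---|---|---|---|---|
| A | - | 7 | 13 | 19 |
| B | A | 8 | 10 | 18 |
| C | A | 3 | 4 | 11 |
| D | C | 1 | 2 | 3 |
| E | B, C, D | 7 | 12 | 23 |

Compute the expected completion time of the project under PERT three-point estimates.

te_A = (7 + 4·13 + 19)/6 = 78/6 = 13
te_B = (8 + 4·10 + 18)/6 = 66/6 = 11
te_C = (3 + 4·4 + 11)/6 = 30/6 = 5
te_D = (1 + 4·2 + 3)/6 = 12/6 = 2
te_E = (7 + 4·12 + 23)/6 = 78/6 = 13

Forward pass:
ES_A = 0; EF_A = 13
ES_B = 13; EF_B = 13+11 = 24
ES_C = 13; EF_C = 13+5 = 18
ES_D = 18; EF_D = 18+2 = 20
ES_E = max(EF_B=24, EF_C=18, EF_D=20) = 24; EF_E = 24+13 = 37
Expected project duration μ = 37 days. Critical path: A → B → E.

37 days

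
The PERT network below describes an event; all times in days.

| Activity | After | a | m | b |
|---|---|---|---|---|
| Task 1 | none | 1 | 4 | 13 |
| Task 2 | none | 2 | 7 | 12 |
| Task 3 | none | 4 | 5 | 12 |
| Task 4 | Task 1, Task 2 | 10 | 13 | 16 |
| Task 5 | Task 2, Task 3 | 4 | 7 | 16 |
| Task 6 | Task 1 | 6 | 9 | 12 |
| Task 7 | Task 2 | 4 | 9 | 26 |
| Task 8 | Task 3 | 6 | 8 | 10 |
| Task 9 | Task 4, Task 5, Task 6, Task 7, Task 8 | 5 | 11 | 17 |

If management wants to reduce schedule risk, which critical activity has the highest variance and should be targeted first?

te_Task 1 = (1 + 4·4 + 13)/6 = 30/6 = 5; σ²_Task 1 = ((13−1)/6)² = 4.000
te_Task 2 = (2 + 4·7 + 12)/6 = 42/6 = 7; σ²_Task 2 = ((12−2)/6)² = 2.778
te_Task 3 = (4 + 4·5 + 12)/6 = 36/6 = 6; σ²_Task 3 = ((12−4)/6)² = 1.778
te_Task 4 = (10 + 4·13 + 16)/6 = 78/6 = 13; σ²_Task 4 = ((16−10)/6)² = 1.000
te_Task 5 = (4 + 4·7 + 16)/6 = 48/6 = 8; σ²_Task 5 = ((16−4)/6)² = 4.000
te_Task 6 = (6 + 4·9 + 12)/6 = 54/6 = 9; σ²_Task 6 = ((12−6)/6)² = 1.000
te_Task 7 = (4 + 4·9 + 26)/6 = 66/6 = 11; σ²_Task 7 = ((26−4)/6)² = 13.444
te_Task 8 = (6 + 4·8 + 10)/6 = 48/6 = 8; σ²_Task 8 = ((10−6)/6)² = 0.444
te_Task 9 = (5 + 4·11 + 17)/6 = 66/6 = 11; σ²_Task 9 = ((17−5)/6)² = 4.000

Forward pass:
ES_Task 1 = 0; EF_Task 1 = 5
ES_Task 2 = 0; EF_Task 2 = 7
ES_Task 3 = 0; EF_Task 3 = 6
ES_Task 4 = max(EF_Task 1=5, EF_Task 2=7) = 7; EF_Task 4 = 7+13 = 20
ES_Task 5 = max(EF_Task 2=7, EF_Task 3=6) = 7; EF_Task 5 = 7+8 = 15
ES_Task 6 = 5; EF_Task 6 = 5+9 = 14
ES_Task 7 = 7; EF_Task 7 = 7+11 = 18
ES_Task 8 = 6; EF_Task 8 = 6+8 = 14
ES_Task 9 = max(EF_Task 4=20, EF_Task 5=15, EF_Task 6=14, EF_Task 7=18, EF_Task 8=14) = 20; EF_Task 9 = 20+11 = 31
Expected project duration μ = 31 days. Critical path: Task 2 → Task 4 → Task 9.

Variances on critical path: σ²_Task 2=2.778, σ²_Task 4=1.000, σ²_Task 9=4.000.
Largest is σ²_Task 9 = 4.000.

Task 9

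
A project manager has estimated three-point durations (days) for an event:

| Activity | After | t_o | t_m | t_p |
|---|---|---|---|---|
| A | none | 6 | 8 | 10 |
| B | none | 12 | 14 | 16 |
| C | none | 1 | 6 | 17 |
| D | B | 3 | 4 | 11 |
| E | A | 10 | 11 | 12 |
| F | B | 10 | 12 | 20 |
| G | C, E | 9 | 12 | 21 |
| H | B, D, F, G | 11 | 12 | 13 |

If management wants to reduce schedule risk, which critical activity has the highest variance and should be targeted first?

G

te_A = (6 + 4·8 + 10)/6 = 48/6 = 8; σ²_A = ((10−6)/6)² = 0.444
te_B = (12 + 4·14 + 16)/6 = 84/6 = 14; σ²_B = ((16−12)/6)² = 0.444
te_C = (1 + 4·6 + 17)/6 = 42/6 = 7; σ²_C = ((17−1)/6)² = 7.111
te_D = (3 + 4·4 + 11)/6 = 30/6 = 5; σ²_D = ((11−3)/6)² = 1.778
te_E = (10 + 4·11 + 12)/6 = 66/6 = 11; σ²_E = ((12−10)/6)² = 0.111
te_F = (10 + 4·12 + 20)/6 = 78/6 = 13; σ²_F = ((20−10)/6)² = 2.778
te_G = (9 + 4·12 + 21)/6 = 78/6 = 13; σ²_G = ((21−9)/6)² = 4.000
te_H = (11 + 4·12 + 13)/6 = 72/6 = 12; σ²_H = ((13−11)/6)² = 0.111

Forward pass:
ES_A = 0; EF_A = 8
ES_B = 0; EF_B = 14
ES_C = 0; EF_C = 7
ES_D = 14; EF_D = 14+5 = 19
ES_E = 8; EF_E = 8+11 = 19
ES_F = 14; EF_F = 14+13 = 27
ES_G = max(EF_C=7, EF_E=19) = 19; EF_G = 19+13 = 32
ES_H = max(EF_B=14, EF_D=19, EF_F=27, EF_G=32) = 32; EF_H = 32+12 = 44
Expected project duration μ = 44 days. Critical path: A → E → G → H.

Variances on critical path: σ²_A=0.444, σ²_E=0.111, σ²_G=4.000, σ²_H=0.111.
Largest is σ²_G = 4.000.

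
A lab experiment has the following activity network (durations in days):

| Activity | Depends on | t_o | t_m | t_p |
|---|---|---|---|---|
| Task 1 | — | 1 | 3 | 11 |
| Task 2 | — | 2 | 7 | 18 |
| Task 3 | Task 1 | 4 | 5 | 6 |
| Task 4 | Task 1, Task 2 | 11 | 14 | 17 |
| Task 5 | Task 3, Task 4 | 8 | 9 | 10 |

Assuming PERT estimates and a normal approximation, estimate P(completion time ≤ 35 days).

te_Task 1 = (1 + 4·3 + 11)/6 = 24/6 = 4; σ²_Task 1 = ((11−1)/6)² = 2.778
te_Task 2 = (2 + 4·7 + 18)/6 = 48/6 = 8; σ²_Task 2 = ((18−2)/6)² = 7.111
te_Task 3 = (4 + 4·5 + 6)/6 = 30/6 = 5; σ²_Task 3 = ((6−4)/6)² = 0.111
te_Task 4 = (11 + 4·14 + 17)/6 = 84/6 = 14; σ²_Task 4 = ((17−11)/6)² = 1.000
te_Task 5 = (8 + 4·9 + 10)/6 = 54/6 = 9; σ²_Task 5 = ((10−8)/6)² = 0.111

Forward pass:
ES_Task 1 = 0; EF_Task 1 = 4
ES_Task 2 = 0; EF_Task 2 = 8
ES_Task 3 = 4; EF_Task 3 = 4+5 = 9
ES_Task 4 = max(EF_Task 1=4, EF_Task 2=8) = 8; EF_Task 4 = 8+14 = 22
ES_Task 5 = max(EF_Task 3=9, EF_Task 4=22) = 22; EF_Task 5 = 22+9 = 31
Expected project duration μ = 31 days. Critical path: Task 2 → Task 4 → Task 5.

Variance along critical path = 7.111 + 1.000 + 0.111 = 8.222; σ = √8.222 = 2.867 days.
Z = (35 − 31) / 2.867 = 1.395
P(T ≤ 35) = Φ(1.395) ≈ 0.918

0.918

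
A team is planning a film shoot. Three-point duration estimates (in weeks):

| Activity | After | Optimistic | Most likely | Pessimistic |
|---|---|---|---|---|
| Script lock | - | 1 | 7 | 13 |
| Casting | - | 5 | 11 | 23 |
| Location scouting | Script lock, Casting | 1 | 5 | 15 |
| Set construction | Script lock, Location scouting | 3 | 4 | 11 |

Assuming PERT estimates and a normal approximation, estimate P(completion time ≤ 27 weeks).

te_Script lock = (1 + 4·7 + 13)/6 = 42/6 = 7; σ²_Script lock = ((13−1)/6)² = 4.000
te_Casting = (5 + 4·11 + 23)/6 = 72/6 = 12; σ²_Casting = ((23−5)/6)² = 9.000
te_Location scouting = (1 + 4·5 + 15)/6 = 36/6 = 6; σ²_Location scouting = ((15−1)/6)² = 5.444
te_Set construction = (3 + 4·4 + 11)/6 = 30/6 = 5; σ²_Set construction = ((11−3)/6)² = 1.778

Forward pass:
ES_Script lock = 0; EF_Script lock = 7
ES_Casting = 0; EF_Casting = 12
ES_Location scouting = max(EF_Script lock=7, EF_Casting=12) = 12; EF_Location scouting = 12+6 = 18
ES_Set construction = max(EF_Script lock=7, EF_Location scouting=18) = 18; EF_Set construction = 18+5 = 23
Expected project duration μ = 23 weeks. Critical path: Casting → Location scouting → Set construction.

Variance along critical path = 9.000 + 5.444 + 1.778 = 16.222; σ = √16.222 = 4.028 weeks.
Z = (27 − 23) / 4.028 = 0.993
P(T ≤ 27) = Φ(0.993) ≈ 0.840

0.840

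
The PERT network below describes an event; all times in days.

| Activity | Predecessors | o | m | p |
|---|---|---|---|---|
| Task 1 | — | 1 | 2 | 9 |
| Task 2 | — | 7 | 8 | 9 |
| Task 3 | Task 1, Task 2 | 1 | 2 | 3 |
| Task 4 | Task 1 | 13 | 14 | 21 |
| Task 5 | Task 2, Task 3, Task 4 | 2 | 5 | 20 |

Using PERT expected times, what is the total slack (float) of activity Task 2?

te_Task 1 = (1 + 4·2 + 9)/6 = 18/6 = 3
te_Task 2 = (7 + 4·8 + 9)/6 = 48/6 = 8
te_Task 3 = (1 + 4·2 + 3)/6 = 12/6 = 2
te_Task 4 = (13 + 4·14 + 21)/6 = 90/6 = 15
te_Task 5 = (2 + 4·5 + 20)/6 = 42/6 = 7

Forward pass:
ES_Task 1 = 0; EF_Task 1 = 3
ES_Task 2 = 0; EF_Task 2 = 8
ES_Task 3 = max(EF_Task 1=3, EF_Task 2=8) = 8; EF_Task 3 = 8+2 = 10
ES_Task 4 = 3; EF_Task 4 = 3+15 = 18
ES_Task 5 = max(EF_Task 2=8, EF_Task 3=10, EF_Task 4=18) = 18; EF_Task 5 = 18+7 = 25
Expected project duration μ = 25 days. Critical path: Task 1 → Task 4 → Task 5.

Backward pass:
LF_Task 5 = 25; LS_Task 5 = 25−7 = 18
LF_Task 4 = LS_Task 5 = 18; LS_Task 4 = 18−15 = 3
LF_Task 3 = LS_Task 5 = 18; LS_Task 3 = 18−2 = 16
LF_Task 2 = min(LS_Task 3=16, LS_Task 5=18) = 16; LS_Task 2 = 16−8 = 8
LF_Task 1 = min(LS_Task 3=16, LS_Task 4=3) = 3; LS_Task 1 = 3−3 = 0
Slack_Task 2 = LS_Task 2 − ES_Task 2 = 8 − 0 = 8

8 days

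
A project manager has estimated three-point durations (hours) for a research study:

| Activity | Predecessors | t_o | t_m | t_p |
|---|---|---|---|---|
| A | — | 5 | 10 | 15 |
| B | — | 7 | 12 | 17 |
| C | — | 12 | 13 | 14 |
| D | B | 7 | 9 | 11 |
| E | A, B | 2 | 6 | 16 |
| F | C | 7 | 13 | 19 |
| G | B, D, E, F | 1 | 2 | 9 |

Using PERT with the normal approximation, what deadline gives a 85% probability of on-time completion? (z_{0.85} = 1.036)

31.5 hours

te_A = (5 + 4·10 + 15)/6 = 60/6 = 10; σ²_A = ((15−5)/6)² = 2.778
te_B = (7 + 4·12 + 17)/6 = 72/6 = 12; σ²_B = ((17−7)/6)² = 2.778
te_C = (12 + 4·13 + 14)/6 = 78/6 = 13; σ²_C = ((14−12)/6)² = 0.111
te_D = (7 + 4·9 + 11)/6 = 54/6 = 9; σ²_D = ((11−7)/6)² = 0.444
te_E = (2 + 4·6 + 16)/6 = 42/6 = 7; σ²_E = ((16−2)/6)² = 5.444
te_F = (7 + 4·13 + 19)/6 = 78/6 = 13; σ²_F = ((19−7)/6)² = 4.000
te_G = (1 + 4·2 + 9)/6 = 18/6 = 3; σ²_G = ((9−1)/6)² = 1.778

Forward pass:
ES_A = 0; EF_A = 10
ES_B = 0; EF_B = 12
ES_C = 0; EF_C = 13
ES_D = 12; EF_D = 12+9 = 21
ES_E = max(EF_A=10, EF_B=12) = 12; EF_E = 12+7 = 19
ES_F = 13; EF_F = 13+13 = 26
ES_G = max(EF_B=12, EF_D=21, EF_E=19, EF_F=26) = 26; EF_G = 26+3 = 29
Expected project duration μ = 29 hours. Critical path: C → F → G.

Variance along critical path = 0.111 + 4.000 + 1.778 = 5.889; σ = 2.427 hours.
D = μ + z·σ = 29 + 1.036·2.427 = 31.5 hours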